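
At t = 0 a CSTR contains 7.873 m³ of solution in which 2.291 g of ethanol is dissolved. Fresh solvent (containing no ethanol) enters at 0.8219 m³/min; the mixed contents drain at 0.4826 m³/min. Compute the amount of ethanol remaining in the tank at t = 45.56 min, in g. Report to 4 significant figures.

0.4886 g

Total volume: dV/dt = Q_in − Q_out = 0.339300 m³/min, so V(t) = 7.873 + 0.339300 t and V(45.56) = 23.3315 m³.
Species balance (pure solvent in): dm/dt = −Q_out · m/V(t).
Separate: dm/m = −Q_out dt/V(t) ⇒ ln(m/m₀) = −(Q_out/(Q_in−Q_out)) ln(V/V₀).
m = m₀ (V₀/V)^(Q_out/(Q_in−Q_out)) = 2.291 × (7.873/23.3315)^(1.42234) = 0.488609 g.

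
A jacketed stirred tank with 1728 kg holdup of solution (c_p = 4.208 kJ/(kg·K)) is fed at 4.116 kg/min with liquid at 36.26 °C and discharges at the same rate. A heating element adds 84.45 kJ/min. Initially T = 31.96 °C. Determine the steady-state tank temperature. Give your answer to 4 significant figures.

41.14 °C

Energy balance: M c_p dT/dt = ṁ c_p (T_in − T) + 84.45.
At steady state dT/dt = 0 ⇒ T_ss = T_in + Q̇/(ṁ c_p) = 36.26 + 84.45/(4.116·4.208) = 41.1358 °C.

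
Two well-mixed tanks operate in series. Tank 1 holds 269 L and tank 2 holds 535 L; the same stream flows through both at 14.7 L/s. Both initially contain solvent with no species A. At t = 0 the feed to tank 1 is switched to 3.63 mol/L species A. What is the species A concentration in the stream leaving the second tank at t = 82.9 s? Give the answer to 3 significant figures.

2.92 mol/L

Species balance on tank i: dCᵢ/dt = (Cᵢ₋₁ − Cᵢ)/τᵢ with τᵢ = Vᵢ/Q.
τ₁ = 269/14.7 = 18.299 s; τ₂ = 535/14.7 = 36.395 s.
Tank 1: C₁ = C_in(1 − e^(−t/τ₁)). Tank 2 (τ₁ ≠ τ₂): C₂ = C_in[1 − (τ₁ e^(−t/τ₁) − τ₂ e^(−t/τ₂))/(τ₁ − τ₂)].
At t = 82.9: e^(−t/τ₁) = 0.010778, e^(−t/τ₂) = 0.10251.
C₂ = 3.63·[1 − (18.299·0.010778 − 36.395·0.10251)/(-18.095)] = 3.63·0.80473 = 2.9212 mol/L.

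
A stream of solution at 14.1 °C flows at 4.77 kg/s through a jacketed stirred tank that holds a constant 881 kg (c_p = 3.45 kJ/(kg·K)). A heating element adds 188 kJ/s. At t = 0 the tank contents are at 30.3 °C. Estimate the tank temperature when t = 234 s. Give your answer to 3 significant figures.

26.9 °C

M c_p dT/dt = ṁ c_p (T_in − T) + Q̇.
Rearrange: dT/dt = (T_ss − T)/τ with τ = M/ṁ = 184.70 s and T_ss = T_in + Q̇/(ṁ c_p) = 25.524 °C.
T approaches T_ss exponentially: T(t) = T_ss + (T₀ − T_ss) e^(−t/τ).
T(234) = 25.524 + (4.7759)·e^(−234/184.70) = 25.524 + (4.7759)·0.28169 = 26.869 °C.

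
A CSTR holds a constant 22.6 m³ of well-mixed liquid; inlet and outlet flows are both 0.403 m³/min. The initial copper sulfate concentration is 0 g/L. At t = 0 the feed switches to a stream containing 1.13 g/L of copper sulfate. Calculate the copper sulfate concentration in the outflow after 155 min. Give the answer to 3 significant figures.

Mass balance on the solute (V constant): V dC/dt = Q(C_in − C).
Rewrite as dC/dt + C/τ = C_in/τ, τ = V/Q = 56.079 min.
C approaches C_in exponentially: C(t) = C_in + (C₀ − C_in) e^(−t/τ).
C(155) = 1.13 + (0 − 1.13)·e^(−155/56.079) = 1.13 + (-1.1300)·0.063043 = 1.0588 g/L.

1.06 g/L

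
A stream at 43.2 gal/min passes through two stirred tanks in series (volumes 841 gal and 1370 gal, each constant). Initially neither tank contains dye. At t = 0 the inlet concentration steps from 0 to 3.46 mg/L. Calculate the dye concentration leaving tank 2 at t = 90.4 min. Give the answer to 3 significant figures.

Time constants: τᵢ = Vᵢ/Q for each well-mixed tank.
τ₁ = 841/43.2 = 19.468 min; τ₂ = 1370/43.2 = 31.713 min.
Solving the cascade with C₁(0)=C₂(0)=0 gives C₂(t) = C_in[1 − (τ₁ e^(−t/τ₁) − τ₂ e^(−t/τ₂))/(τ₁ − τ₂)].
At t = 90.4: e^(−t/τ₁) = 0.0096229, e^(−t/τ₂) = 0.057811.
C₂ = 3.46·[1 − (19.468·0.0096229 − 31.713·0.057811)/(-12.245)] = 3.46·0.86558 = 2.9949 mg/L.

2.99 mg/L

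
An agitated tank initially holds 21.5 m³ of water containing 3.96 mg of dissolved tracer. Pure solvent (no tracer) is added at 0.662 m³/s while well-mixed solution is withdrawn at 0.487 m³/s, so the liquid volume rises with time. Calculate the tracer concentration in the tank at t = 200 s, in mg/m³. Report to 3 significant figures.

Let m(t) be the amount of tracer. Volume: V(t) = V₀ + (Q_in − Q_out) t = 21.5 + 0.17500 t; V(200) = 56.500 m³.
No tracer enters, so dm/dt = −Q_out · (m/V).
dm/m = −Q_out dt/(V₀ + 0.17500 t); integrating gives ln(m/m₀) = −(Q_out/(Q_in−Q_out)) ln(V/V₀).
m = m₀ (V₀/V)^(Q_out/(Q_in−Q_out)) = 3.96 × (21.5/56.500)^(2.7829) = 0.26914 mg.
C = m/V = 0.26914/56.500 = 0.0047636 mg/m³.

0.00476 mg/m³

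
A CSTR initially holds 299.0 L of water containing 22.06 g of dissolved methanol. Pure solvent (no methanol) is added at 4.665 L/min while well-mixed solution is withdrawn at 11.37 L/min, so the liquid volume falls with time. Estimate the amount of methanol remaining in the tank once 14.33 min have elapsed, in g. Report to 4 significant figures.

Total volume: dV/dt = Q_in − Q_out = -6.70500 L/min, so V(t) = 299.0 − 6.70500 t and V(14.33) = 202.917 L.
Solute balance: dm/dt = 0 − Q_out C = −Q_out m/V(t).
Separate: dm/m = −Q_out dt/V(t) ⇒ ln(m/m₀) = −(Q_out/(Q_in−Q_out)) ln(V/V₀).
m = m₀ (V₀/V)^(Q_out/(Q_in−Q_out)) = 22.06 × (299.0/202.917)^(-1.69575) = 11.4320 g.

11.43 g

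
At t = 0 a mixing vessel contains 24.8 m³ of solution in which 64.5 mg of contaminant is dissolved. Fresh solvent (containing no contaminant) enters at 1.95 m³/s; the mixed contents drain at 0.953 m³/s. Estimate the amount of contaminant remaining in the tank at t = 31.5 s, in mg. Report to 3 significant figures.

29.5 mg

Let m(t) be the amount of contaminant. Volume: V(t) = V₀ + (Q_in − Q_out) t = 24.8 + 0.99700 t; V(31.5) = 56.206 m³.
Solute balance: dm/dt = 0 − Q_out C = −Q_out m/V(t).
dm/m = −Q_out dt/(V₀ + 0.99700 t); integrating gives ln(m/m₀) = −(Q_out/(Q_in−Q_out)) ln(V/V₀).
m = m₀ (V₀/V)^(Q_out/(Q_in−Q_out)) = 64.5 × (24.8/56.206)^(0.95587) = 29.506 mg.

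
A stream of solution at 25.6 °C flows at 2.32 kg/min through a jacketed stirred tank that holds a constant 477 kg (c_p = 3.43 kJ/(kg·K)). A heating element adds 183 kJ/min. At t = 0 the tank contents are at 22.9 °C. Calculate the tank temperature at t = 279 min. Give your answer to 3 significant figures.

42.0 °C

Heat balance on the well-mixed liquid: M c_p dT/dt = ṁ c_p (T_in − T) + 183.
Rearrange: dT/dt = (T_ss − T)/τ with τ = M/ṁ = 205.60 min and T_ss = T_in + Q̇/(ṁ c_p) = 48.597 °C.
Integrating: T(t) = T_ss + (T₀ − T_ss) e^(−t/τ).
T(279) = 48.597 + (-25.697)·e^(−279/205.60) = 48.597 + (-25.697)·0.25744 = 41.982 °C.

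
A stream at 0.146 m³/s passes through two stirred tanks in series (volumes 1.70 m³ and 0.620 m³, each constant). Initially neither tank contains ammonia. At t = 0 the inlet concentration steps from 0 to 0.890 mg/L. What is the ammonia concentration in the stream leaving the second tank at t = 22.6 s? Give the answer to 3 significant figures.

Time constants: τᵢ = Vᵢ/Q for each well-mixed tank.
τ₁ = 1.70/0.146 = 11.644 s; τ₂ = 0.620/0.146 = 4.2466 s.
Tank 1: C₁ = C_in(1 − e^(−t/τ₁)). Tank 2 (τ₁ ≠ τ₂): C₂ = C_in[1 − (τ₁ e^(−t/τ₁) − τ₂ e^(−t/τ₂))/(τ₁ − τ₂)].
At t = 22.6: e^(−t/τ₁) = 0.14357, e^(−t/τ₂) = 0.0048833.
C₂ = 0.890·[1 − (11.644·0.14357 − 4.2466·0.0048833)/(7.3973)] = 0.890·0.77682 = 0.69137 mg/L.

0.691 mg/L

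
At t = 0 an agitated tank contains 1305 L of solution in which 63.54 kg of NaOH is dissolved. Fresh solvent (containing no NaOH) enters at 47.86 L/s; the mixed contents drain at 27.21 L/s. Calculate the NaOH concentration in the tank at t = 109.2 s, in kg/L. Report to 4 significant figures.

Total volume: dV/dt = Q_in − Q_out = 20.6500 L/s, so V(t) = 1305 + 20.6500 t and V(109.2) = 3559.98 L.
No NaOH enters, so dm/dt = −Q_out · (m/V).
dm/m = −Q_out dt/(V₀ + 20.6500 t); integrating gives ln(m/m₀) = −(Q_out/(Q_in−Q_out)) ln(V/V₀).
m = m₀ (V₀/V)^(Q_out/(Q_in−Q_out)) = 63.54 × (1305/3559.98)^(1.31768) = 16.9338 kg.
C = m/V = 16.9338/3559.98 = 0.00475672 kg/L.

0.004757 kg/L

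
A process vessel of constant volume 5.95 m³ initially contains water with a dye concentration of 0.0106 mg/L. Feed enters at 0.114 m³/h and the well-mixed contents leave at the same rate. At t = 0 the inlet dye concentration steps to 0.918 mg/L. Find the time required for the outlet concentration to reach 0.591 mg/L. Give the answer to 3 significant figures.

53.3 h

Species balance: V dC/dt = Q(C_in − C) ⇒ τ = V/Q = 52.193 h.
C(t) = C_in + (C₀ − C_in) e^(−t/τ). Set C = 0.591 and solve for t:
e^(−t/τ) = (C − C_in)/(C₀ − C_in) = (0.591 − 0.918)/(0.0106 − 0.918) = 0.36037
t = −τ ln(…) = 52.193 × 1.0206 = 53.269 h.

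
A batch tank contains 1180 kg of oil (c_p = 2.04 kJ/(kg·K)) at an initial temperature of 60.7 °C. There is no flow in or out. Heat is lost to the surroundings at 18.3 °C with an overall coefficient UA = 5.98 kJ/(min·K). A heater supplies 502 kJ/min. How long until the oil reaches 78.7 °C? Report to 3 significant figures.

229 min

Unsteady energy balance on the tank contents: M c_p dT/dt = −UA(T − T_amb) + Q̇.
τ = M c_p/UA = 402.54 min; T_ss = T_amb + Q̇/UA = 18.3 + 502/5.98 = 102.25 °C.
T(t) = T_ss + (T₀ − T_ss)e^(−t/τ); set T = 78.7:
t = −τ ln[(T − T_ss)/(T₀ − T_ss)] = −402.54 · ln(0.56675) = 228.58 min.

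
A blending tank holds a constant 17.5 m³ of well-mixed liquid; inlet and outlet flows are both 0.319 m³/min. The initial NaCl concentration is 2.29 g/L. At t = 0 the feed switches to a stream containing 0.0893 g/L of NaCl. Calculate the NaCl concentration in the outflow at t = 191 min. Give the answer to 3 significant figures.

0.157 g/L

Transient balance on the dissolved component: V dC/dt = Q(C_in − C).
Time constant τ = V/Q = 17.5/0.319 = 54.859 min.
C approaches C_in exponentially: C(t) = C_in + (C₀ − C_in) e^(−t/τ).
C(191) = 0.0893 + (2.29 − 0.0893)·e^(−191/54.859) = 0.0893 + (2.2007)·0.030756 = 0.15699 g/L.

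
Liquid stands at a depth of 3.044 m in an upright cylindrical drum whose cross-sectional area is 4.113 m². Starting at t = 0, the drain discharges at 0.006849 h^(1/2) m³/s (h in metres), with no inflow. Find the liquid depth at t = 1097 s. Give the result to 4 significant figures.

0.6911 m

With no inflow, A dh/dt = −0.006849 √h.
This is separable: 2 d(√h)/dt = −0.006849/A, so √h = √h₀ − (0.006849/(2A)) t.
√h = √3.044 − 0.006849·1097/(2·4.113) = 1.74471 − 0.913367 = 0.831340.
h = 0.831340² = 0.691126 m.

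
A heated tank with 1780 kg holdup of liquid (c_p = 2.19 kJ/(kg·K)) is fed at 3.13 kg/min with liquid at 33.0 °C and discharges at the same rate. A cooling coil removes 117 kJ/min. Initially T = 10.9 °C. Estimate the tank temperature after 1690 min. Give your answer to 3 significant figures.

15.7 °C

Energy balance: M c_p dT/dt = ṁ c_p (T_in − T) − 117.
τ = M/ṁ = 568.69 min; T_ss = T_in − Q̇/(ṁ c_p) = 33.0 − 117/(3.13·2.19) = 15.931 °C.
T approaches T_ss exponentially: T(t) = T_ss + (T₀ − T_ss) e^(−t/τ).
T(1690) = 15.931 + (-5.0314)·e^(−1690/568.69) = 15.931 + (-5.0314)·0.051214 = 15.674 °C.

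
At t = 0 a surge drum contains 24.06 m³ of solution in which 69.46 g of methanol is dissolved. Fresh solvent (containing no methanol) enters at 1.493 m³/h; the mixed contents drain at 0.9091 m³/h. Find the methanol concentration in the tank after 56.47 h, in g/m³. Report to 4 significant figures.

Let m(t) be the amount of methanol. Volume: V(t) = V₀ + (Q_in − Q_out) t = 24.06 + 0.583900 t; V(56.47) = 57.0328 m³.
No methanol enters, so dm/dt = −Q_out · (m/V).
Separate: dm/m = −Q_out dt/V(t) ⇒ ln(m/m₀) = −(Q_out/(Q_in−Q_out)) ln(V/V₀).
m = m₀ (V₀/V)^(Q_out/(Q_in−Q_out)) = 69.46 × (24.06/57.0328)^(1.55694) = 18.1195 g.
C = m/V = 18.1195/57.0328 = 0.317703 g/m³.

0.3177 g/m³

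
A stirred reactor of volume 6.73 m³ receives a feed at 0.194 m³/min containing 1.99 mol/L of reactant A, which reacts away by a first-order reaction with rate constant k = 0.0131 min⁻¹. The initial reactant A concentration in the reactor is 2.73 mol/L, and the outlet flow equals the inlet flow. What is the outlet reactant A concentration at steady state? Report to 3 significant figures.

1.37 mol/L

Species balance: V dC/dt = Q C_in − Q C − k V C.
At steady state: 0 = Q C_in − (Q + kV) C_ss, so C_ss = Q C_in/(Q + kV).
C_ss = 0.194·1.99/(0.194 + 0.0131·6.73) = 0.38606/0.28216 = 1.3682 mol/L.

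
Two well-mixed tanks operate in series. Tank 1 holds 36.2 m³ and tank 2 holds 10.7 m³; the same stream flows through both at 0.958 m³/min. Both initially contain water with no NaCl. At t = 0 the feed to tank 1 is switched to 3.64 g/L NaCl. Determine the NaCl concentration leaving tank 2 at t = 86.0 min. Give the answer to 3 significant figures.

3.11 g/L

Time constants: τᵢ = Vᵢ/Q for each well-mixed tank.
τ₁ = 36.2/0.958 = 37.787 min; τ₂ = 10.7/0.958 = 11.169 min.
Tank 1: C₁ = C_in(1 − e^(−t/τ₁)). Tank 2 (τ₁ ≠ τ₂): C₂ = C_in[1 − (τ₁ e^(−t/τ₁) − τ₂ e^(−t/τ₂))/(τ₁ − τ₂)].
At t = 86.0: e^(−t/τ₁) = 0.10270, e^(−t/τ₂) = 0.00045291.
C₂ = 3.64·[1 − (37.787·0.10270 − 11.169·0.00045291)/(26.618)] = 3.64·0.85439 = 3.1100 g/L.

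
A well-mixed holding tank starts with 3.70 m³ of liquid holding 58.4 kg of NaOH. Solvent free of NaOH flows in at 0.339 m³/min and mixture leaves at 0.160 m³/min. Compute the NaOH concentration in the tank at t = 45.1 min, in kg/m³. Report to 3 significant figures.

Total volume: dV/dt = Q_in − Q_out = 0.17900 m³/min, so V(t) = 3.70 + 0.17900 t and V(45.1) = 11.773 m³.
Solute balance: dm/dt = 0 − Q_out C = −Q_out m/V(t).
Separate: dm/m = −Q_out dt/V(t) ⇒ ln(m/m₀) = −(Q_out/(Q_in−Q_out)) ln(V/V₀).
m = m₀ (V₀/V)^(Q_out/(Q_in−Q_out)) = 58.4 × (3.70/11.773)^(0.89385) = 20.753 kg.
C = m/V = 20.753/11.773 = 1.7628 kg/m³.

1.76 kg/m³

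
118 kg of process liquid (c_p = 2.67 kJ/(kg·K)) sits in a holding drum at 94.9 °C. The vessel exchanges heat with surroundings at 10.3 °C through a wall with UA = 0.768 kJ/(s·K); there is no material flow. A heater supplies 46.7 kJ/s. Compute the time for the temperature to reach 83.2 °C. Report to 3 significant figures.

M c_p dT/dt = −UA(T − T_amb) + Q̇.
τ = M c_p/UA = 410.23 s; T_ss = T_amb + Q̇/UA = 10.3 + 46.7/0.768 = 71.107 °C.
T(t) = T_ss + (T₀ − T_ss)e^(−t/τ); set T = 83.2:
t = −τ ln[(T − T_ss)/(T₀ − T_ss)] = −410.23 · ln(0.50825) = 277.64 s.

278 s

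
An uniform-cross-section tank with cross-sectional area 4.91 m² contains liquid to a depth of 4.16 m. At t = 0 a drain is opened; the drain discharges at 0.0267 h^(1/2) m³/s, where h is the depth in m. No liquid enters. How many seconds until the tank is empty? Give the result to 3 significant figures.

Volume balance on the tank: A dh/dt = −0.0267 √h.
∫ h^(−1/2) dh = −(0.0267/A) ∫ dt, giving 2√h = 2√h₀ − (0.0267/A) t.
Set h = 0: 2√h₀ = (0.0267/A) t_empty ⇒ t_empty = 2A√h₀/0.0267.
t_empty = 2·4.91·√4.16/0.0267 = 9.8200·2.0396/0.0267 = 750.15 s.

750 s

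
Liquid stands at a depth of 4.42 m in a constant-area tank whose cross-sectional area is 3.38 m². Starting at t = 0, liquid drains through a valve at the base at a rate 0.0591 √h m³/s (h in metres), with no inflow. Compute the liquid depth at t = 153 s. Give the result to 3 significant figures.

With no inflow, A dh/dt = −0.0591 √h.
∫ h^(−1/2) dh = −(0.0591/A) ∫ dt, giving 2√h = 2√h₀ − (0.0591/A) t.
√h = √4.42 − 0.0591·153/(2·3.38) = 2.1024 − 1.3376 = 0.76476.
h = 0.76476² = 0.58486 m.

0.585 m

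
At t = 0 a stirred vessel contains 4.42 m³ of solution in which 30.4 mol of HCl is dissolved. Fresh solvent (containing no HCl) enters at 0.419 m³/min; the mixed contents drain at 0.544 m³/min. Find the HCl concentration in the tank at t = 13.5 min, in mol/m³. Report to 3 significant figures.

1.37 mol/m³

Total volume: dV/dt = Q_in − Q_out = -0.12500 m³/min, so V(t) = 4.42 − 0.12500 t and V(13.5) = 2.7325 m³.
No HCl enters, so dm/dt = −Q_out · (m/V).
dm/m = −Q_out dt/(V₀ − 0.12500 t); integrating gives ln(m/m₀) = −(Q_out/(Q_in−Q_out)) ln(V/V₀).
m = m₀ (V₀/V)^(Q_out/(Q_in−Q_out)) = 30.4 × (4.42/2.7325)^(-4.3520) = 3.7489 mol.
C = m/V = 3.7489/2.7325 = 1.3720 mol/m³.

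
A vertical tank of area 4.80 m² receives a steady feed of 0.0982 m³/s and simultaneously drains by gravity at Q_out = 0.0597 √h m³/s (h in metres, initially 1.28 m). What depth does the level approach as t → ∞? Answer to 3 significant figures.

2.71 m

Volume balance on the tank: A dh/dt = Q_in − 0.0597 √h. At steady state dh/dt = 0:
Q_in = 0.0597 √h_ss ⇒ √h_ss = 0.0982/0.0597 = 1.6449.
h_ss = 1.6449² = 2.7057 m. (Since h₀ = 1.28 m < h_ss, the level will rise toward this value.)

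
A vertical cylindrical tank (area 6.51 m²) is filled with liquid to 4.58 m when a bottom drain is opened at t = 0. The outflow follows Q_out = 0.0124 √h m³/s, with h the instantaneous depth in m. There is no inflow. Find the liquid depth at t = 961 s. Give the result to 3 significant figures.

With no inflow, A dh/dt = −0.0124 √h.
∫ h^(−1/2) dh = −(0.0124/A) ∫ dt, giving 2√h = 2√h₀ − (0.0124/A) t.
√h = √4.58 − 0.0124·961/(2·6.51) = 2.1401 − 0.91524 = 1.2249.
h = 1.2249² = 1.5003 m.

1.50 m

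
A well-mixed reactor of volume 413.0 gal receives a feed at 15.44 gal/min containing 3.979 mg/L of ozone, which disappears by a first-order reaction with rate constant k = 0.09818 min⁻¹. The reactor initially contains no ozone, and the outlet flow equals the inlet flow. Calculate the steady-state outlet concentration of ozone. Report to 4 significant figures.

V dC/dt = Q(C_in − C) − k V C.
At steady state: 0 = Q C_in − (Q + kV) C_ss, so C_ss = Q C_in/(Q + kV).
C_ss = 15.44·3.979/(15.44 + 0.09818·413.0) = 61.4358/55.9883 = 1.09730 mg/L.

1.097 mg/L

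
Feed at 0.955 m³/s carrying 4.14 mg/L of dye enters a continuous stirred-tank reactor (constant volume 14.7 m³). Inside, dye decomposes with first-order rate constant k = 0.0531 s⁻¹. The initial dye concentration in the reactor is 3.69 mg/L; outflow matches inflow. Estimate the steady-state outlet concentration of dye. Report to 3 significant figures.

2.28 mg/L

V dC/dt = Q(C_in − C) − k V C.
Steady state (dC/dt = 0): C_ss = Q C_in/(Q + kV) = C_in/(1 + kV/Q).
C_ss = 0.955·4.14/(0.955 + 0.0531·14.7) = 3.9537/1.7356 = 2.2780 mg/L.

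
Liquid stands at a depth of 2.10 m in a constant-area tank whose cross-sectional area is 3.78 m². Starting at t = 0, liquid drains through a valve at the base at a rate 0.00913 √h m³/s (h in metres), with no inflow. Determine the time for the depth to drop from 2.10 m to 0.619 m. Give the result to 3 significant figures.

With no inflow, A dh/dt = −0.00913 √h.
This is separable: 2 d(√h)/dt = −0.00913/A, so √h = √h₀ − (0.00913/(2A)) t.
t = 2A(√h₀ − √h)/0.00913 = 2·3.78·(√2.10 − √0.619)/0.00913
  = 7.5600 × (1.4491 − 0.78677) / 0.00913 = 548.47 s.

548 s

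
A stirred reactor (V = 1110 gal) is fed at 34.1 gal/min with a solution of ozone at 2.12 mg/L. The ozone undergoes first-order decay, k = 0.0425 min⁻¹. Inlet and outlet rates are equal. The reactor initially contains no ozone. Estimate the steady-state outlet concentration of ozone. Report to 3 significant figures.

Accumulation = in − out − consumed: V dC/dt = Q C_in − Q C − k V C.
At steady state: 0 = Q C_in − (Q + kV) C_ss, so C_ss = Q C_in/(Q + kV).
C_ss = 34.1·2.12/(34.1 + 0.0425·1110) = 72.292/81.275 = 0.88947 mg/L.

0.889 mg/L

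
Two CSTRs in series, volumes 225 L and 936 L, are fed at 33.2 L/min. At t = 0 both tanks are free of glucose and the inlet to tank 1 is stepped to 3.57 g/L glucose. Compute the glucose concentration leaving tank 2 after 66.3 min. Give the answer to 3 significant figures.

Time constants: τᵢ = Vᵢ/Q for each well-mixed tank.
τ₁ = 225/33.2 = 6.7771 min; τ₂ = 936/33.2 = 28.193 min.
Solving the cascade with C₁(0)=C₂(0)=0 gives C₂(t) = C_in[1 − (τ₁ e^(−t/τ₁) − τ₂ e^(−t/τ₂))/(τ₁ − τ₂)].
At t = 66.3: e^(−t/τ₁) = 5.6406e-05, e^(−t/τ₂) = 0.095210.
C₂ = 3.57·[1 − (6.7771·5.6406e-05 − 28.193·0.095210)/(-21.416)] = 3.57·0.87468 = 3.1226 g/L.

3.12 g/L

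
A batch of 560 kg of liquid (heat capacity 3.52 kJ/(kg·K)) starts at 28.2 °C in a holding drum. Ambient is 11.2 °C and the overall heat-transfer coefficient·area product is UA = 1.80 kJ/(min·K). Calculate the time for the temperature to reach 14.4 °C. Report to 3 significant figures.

M c_p dT/dt = −UA(T − T_amb).
τ = M c_p/UA = 1095.1 min; T_ss = T_amb = 11.200 °C.
T(t) = T_ss + (T₀ − T_ss)e^(−t/τ); set T = 14.4:
t = −τ ln[(T − T_ss)/(T₀ − T_ss)] = −1095.1 · ln(0.18824) = 1828.9 min.

1830 min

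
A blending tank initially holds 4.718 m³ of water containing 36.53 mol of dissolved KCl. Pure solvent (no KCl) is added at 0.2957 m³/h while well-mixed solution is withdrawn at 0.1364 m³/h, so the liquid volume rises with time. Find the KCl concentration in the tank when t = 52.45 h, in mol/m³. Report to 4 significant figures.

Total volume: dV/dt = Q_in − Q_out = 0.159300 m³/h, so V(t) = 4.718 + 0.159300 t and V(52.45) = 13.0733 m³.
Solute balance: dm/dt = 0 − Q_out C = −Q_out m/V(t).
Separate: dm/m = −Q_out dt/V(t) ⇒ ln(m/m₀) = −(Q_out/(Q_in−Q_out)) ln(V/V₀).
m = m₀ (V₀/V)^(Q_out/(Q_in−Q_out)) = 36.53 × (4.718/13.0733)^(0.856246) = 15.2634 mol.
C = m/V = 15.2634/13.0733 = 1.16753 mol/m³.

1.168 mol/m³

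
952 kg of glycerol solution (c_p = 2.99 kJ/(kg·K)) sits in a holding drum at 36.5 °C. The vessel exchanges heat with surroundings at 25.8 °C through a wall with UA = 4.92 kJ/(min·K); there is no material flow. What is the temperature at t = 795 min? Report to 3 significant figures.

28.5 °C

Heat balance on the well-mixed liquid: M c_p dT/dt = −UA(T − T_amb).
dT/dt = (T_ss − T)/τ with T_ss = T_amb = 25.800 °C, τ = M c_p/UA = 952·2.99/4.92 = 578.55 min.
T approaches T_ss exponentially: T(t) = T_ss + (T₀ − T_ss) e^(−t/τ).
T(795) = 25.800 + (10.700)·0.25306 = 28.508 °C.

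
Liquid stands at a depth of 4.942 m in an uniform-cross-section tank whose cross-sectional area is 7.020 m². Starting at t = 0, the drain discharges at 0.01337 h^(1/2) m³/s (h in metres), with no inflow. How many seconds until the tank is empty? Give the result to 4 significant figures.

Volume balance on the tank: A dh/dt = −0.01337 √h.
This is separable: 2 d(√h)/dt = −0.01337/A, so √h = √h₀ − (0.01337/(2A)) t.
Set h = 0: 2√h₀ = (0.01337/A) t_empty ⇒ t_empty = 2A√h₀/0.01337.
t_empty = 2·7.020·√4.942/0.01337 = 14.0400·2.22306/0.01337 = 2334.46 s.

2334 s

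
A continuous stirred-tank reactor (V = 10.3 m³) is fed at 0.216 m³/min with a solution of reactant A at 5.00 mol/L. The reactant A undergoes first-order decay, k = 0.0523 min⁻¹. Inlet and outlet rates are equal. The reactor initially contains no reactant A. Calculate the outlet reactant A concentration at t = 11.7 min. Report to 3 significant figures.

0.824 mol/L

Accumulation = in − out − consumed: V dC/dt = Q C_in − Q C − k V C.
dC/dt = (Q/V) C_in − (Q/V + k) C; effective rate a = Q/V + k = 0.020971 + 0.0523 = 0.073271 min⁻¹.
C_ss = Q C_in/(Q + kV) = 1.4311 mol/L; C(t) = C_ss + (C₀ − C_ss) e^(−a t).
C(11.7) = 1.4311 + (-1.4311)·e^(−0.073271·11.7) = 1.4311 + (-1.4311)·0.42432 = 0.82383 mol/L.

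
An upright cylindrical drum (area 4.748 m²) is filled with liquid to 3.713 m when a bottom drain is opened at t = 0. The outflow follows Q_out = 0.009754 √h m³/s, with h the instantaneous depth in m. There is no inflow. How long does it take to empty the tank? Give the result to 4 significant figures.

1876 s

A dh/dt = −Q_out = −0.009754 √h.
∫ h^(−1/2) dh = −(0.009754/A) ∫ dt, giving 2√h = 2√h₀ − (0.009754/A) t.
Tank is empty when √h = 0: t_empty = 2A√h₀/0.009754.
t_empty = 2·4.748·√3.713/0.009754 = 9.49600·1.92691/0.009754 = 1875.95 s.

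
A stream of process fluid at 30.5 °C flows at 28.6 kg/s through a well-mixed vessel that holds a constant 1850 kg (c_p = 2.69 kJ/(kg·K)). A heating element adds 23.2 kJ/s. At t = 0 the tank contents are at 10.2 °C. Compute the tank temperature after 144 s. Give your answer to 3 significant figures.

28.6 °C

M c_p dT/dt = ṁ c_p (T_in − T) + Q̇.
τ = M/ṁ = 64.685 s; T_ss = T_in + Q̇/(ṁ c_p) = 30.5 + 23.2/(28.6·2.69) = 30.802 °C.
Solution: T(t) = T_ss + (T₀ − T_ss) e^(−t/τ).
T(144) = 30.802 + (-20.602)·e^(−144/64.685) = 30.802 + (-20.602)·0.10794 = 28.578 °C.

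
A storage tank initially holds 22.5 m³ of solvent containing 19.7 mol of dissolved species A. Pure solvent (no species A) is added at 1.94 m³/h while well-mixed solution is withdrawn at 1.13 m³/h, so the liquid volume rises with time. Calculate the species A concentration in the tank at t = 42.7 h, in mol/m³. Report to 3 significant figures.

0.0942 mol/m³

Total volume: dV/dt = Q_in − Q_out = 0.81000 m³/h, so V(t) = 22.5 + 0.81000 t and V(42.7) = 57.087 m³.
Solute balance: dm/dt = 0 − Q_out C = −Q_out m/V(t).
dm/m = −Q_out dt/(V₀ + 0.81000 t); integrating gives ln(m/m₀) = −(Q_out/(Q_in−Q_out)) ln(V/V₀).
m = m₀ (V₀/V)^(Q_out/(Q_in−Q_out)) = 19.7 × (22.5/57.087)^(1.3951) = 5.3749 mol.
C = m/V = 5.3749/57.087 = 0.094152 mol/m³.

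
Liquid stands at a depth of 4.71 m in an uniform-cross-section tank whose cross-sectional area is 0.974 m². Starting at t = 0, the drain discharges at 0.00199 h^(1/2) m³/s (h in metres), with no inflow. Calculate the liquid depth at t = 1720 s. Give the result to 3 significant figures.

Unsteady balance on liquid volume: A dh/dt = −0.00199 √h.
Separate and integrate: 2(√h − √h₀) = −(0.00199/A) t.
√h = √4.71 − 0.00199·1720/(2·0.974) = 2.1703 − 1.7571 = 0.41317.
h = 0.41317² = 0.17071 m.

0.171 m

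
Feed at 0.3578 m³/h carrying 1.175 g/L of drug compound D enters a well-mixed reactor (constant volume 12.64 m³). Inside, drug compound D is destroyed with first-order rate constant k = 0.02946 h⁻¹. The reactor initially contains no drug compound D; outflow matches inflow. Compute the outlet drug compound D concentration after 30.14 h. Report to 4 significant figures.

0.4748 g/L

V dC/dt = Q(C_in − C) − k V C.
This is linear with rate a = Q/V + k = 0.0577670 h⁻¹.
C_ss = Q C_in/(Q + kV) = 0.575773 g/L; C(t) = C_ss + (C₀ − C_ss) e^(−a t).
C(30.14) = 0.575773 + (-0.575773)·e^(−0.0577670·30.14) = 0.575773 + (-0.575773)·0.175328 = 0.474824 g/L.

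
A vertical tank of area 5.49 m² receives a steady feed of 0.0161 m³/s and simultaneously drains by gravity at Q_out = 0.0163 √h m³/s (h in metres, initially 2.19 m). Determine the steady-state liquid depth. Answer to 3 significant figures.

A dh/dt = Q_in − 0.0163 √h. Steady state requires inflow = outflow:
Q_in = 0.0163 √h_ss ⇒ √h_ss = 0.0161/0.0163 = 0.98773.
h_ss = 0.98773² = 0.97561 m. (Since h₀ = 2.19 m > h_ss, the level will fall toward this value.)

0.976 m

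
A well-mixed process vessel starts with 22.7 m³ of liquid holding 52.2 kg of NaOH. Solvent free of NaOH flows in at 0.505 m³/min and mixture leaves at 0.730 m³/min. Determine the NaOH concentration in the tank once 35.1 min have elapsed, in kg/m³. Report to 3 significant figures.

Let m(t) be the amount of NaOH. Volume: V(t) = V₀ + (Q_in − Q_out) t = 22.7 − 0.22500 t; V(35.1) = 14.802 m³.
No NaOH enters, so dm/dt = −Q_out · (m/V).
Separate: dm/m = −Q_out dt/V(t) ⇒ ln(m/m₀) = −(Q_out/(Q_in−Q_out)) ln(V/V₀).
m = m₀ (V₀/V)^(Q_out/(Q_in−Q_out)) = 52.2 × (22.7/14.802)^(-3.2444) = 13.038 kg.
C = m/V = 13.038/14.802 = 0.88079 kg/m³.

0.881 kg/m³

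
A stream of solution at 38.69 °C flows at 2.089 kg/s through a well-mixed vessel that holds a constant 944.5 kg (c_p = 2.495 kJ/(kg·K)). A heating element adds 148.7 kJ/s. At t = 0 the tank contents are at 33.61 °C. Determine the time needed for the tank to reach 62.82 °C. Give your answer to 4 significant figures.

Energy balance: M c_p dT/dt = ṁ c_p (T_in − T) + 148.7.
τ = M/ṁ = 452.130 s; T_ss = T_in + Q̇/(ṁ c_p) = 67.2200 °C.
T(t) = T_ss + (T₀ − T_ss) e^(−t/τ). Set T = 62.82:
e^(−t/τ) = (62.82 − 67.2200)/(33.61 − 67.2200) = 0.130914
t = −452.130 · ln(0.130914) = 919.279 s.

919.3 s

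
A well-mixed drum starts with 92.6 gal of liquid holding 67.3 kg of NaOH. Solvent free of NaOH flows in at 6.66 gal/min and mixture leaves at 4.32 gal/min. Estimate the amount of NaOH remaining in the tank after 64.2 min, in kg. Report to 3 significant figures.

Let m(t) be the amount of NaOH. Volume: V(t) = V₀ + (Q_in − Q_out) t = 92.6 + 2.3400 t; V(64.2) = 242.83 gal.
No NaOH enters, so dm/dt = −Q_out · (m/V).
Separate: dm/m = −Q_out dt/V(t) ⇒ ln(m/m₀) = −(Q_out/(Q_in−Q_out)) ln(V/V₀).
m = m₀ (V₀/V)^(Q_out/(Q_in−Q_out)) = 67.3 × (92.6/242.83)^(1.8462) = 11.351 kg.

11.4 kg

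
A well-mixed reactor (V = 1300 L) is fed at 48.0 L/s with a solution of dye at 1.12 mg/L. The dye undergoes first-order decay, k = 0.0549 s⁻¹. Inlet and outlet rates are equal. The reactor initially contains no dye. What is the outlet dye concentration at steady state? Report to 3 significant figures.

Accumulation = in − out − consumed: V dC/dt = Q C_in − Q C − k V C.
At steady state: 0 = Q C_in − (Q + kV) C_ss, so C_ss = Q C_in/(Q + kV).
C_ss = 48.0·1.12/(48.0 + 0.0549·1300) = 53.760/119.37 = 0.45036 mg/L.

0.450 mg/L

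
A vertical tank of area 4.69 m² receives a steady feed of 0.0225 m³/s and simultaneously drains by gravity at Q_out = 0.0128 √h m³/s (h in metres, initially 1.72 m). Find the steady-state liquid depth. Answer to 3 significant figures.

3.09 m

A dh/dt = Q_in − 0.0128 √h. Steady state requires inflow = outflow:
Q_in = 0.0128 √h_ss ⇒ √h_ss = 0.0225/0.0128 = 1.7578.
h_ss = 1.7578² = 3.0899 m. (Since h₀ = 1.72 m < h_ss, the level will rise toward this value.)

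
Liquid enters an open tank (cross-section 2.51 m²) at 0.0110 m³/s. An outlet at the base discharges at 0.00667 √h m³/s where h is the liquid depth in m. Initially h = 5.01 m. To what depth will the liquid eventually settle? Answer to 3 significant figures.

A dh/dt = Q_in − 0.00667 √h. Steady state requires inflow = outflow:
Q_in = 0.00667 √h_ss ⇒ √h_ss = 0.0110/0.00667 = 1.6492.
h_ss = 1.6492² = 2.7198 m. (Since h₀ = 5.01 m > h_ss, the level will fall toward this value.)

2.72 m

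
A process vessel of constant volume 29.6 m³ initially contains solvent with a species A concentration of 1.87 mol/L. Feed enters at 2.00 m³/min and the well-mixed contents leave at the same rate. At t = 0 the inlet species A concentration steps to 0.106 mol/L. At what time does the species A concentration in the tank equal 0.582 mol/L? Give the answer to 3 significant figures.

19.4 min

Accumulation = in − out for the solute gives V dC/dt = Q(C_in − C), so τ = V/Q = 14.800 min.
C(t) = C_in + (C₀ − C_in) e^(−t/τ). Set C = 0.582 and solve for t:
e^(−t/τ) = (C − C_in)/(C₀ − C_in) = (0.582 − 0.106)/(1.87 − 0.106) = 0.26984
t = −τ ln(…) = 14.800 × 1.3099 = 19.387 min.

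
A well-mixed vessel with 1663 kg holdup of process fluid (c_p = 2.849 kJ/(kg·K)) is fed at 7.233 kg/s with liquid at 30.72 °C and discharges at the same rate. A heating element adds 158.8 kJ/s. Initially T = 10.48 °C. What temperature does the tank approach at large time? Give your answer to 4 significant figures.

M c_p dT/dt = ṁ c_p (T_in − T) + Q̇.
At steady state dT/dt = 0 ⇒ T_ss = T_in + Q̇/(ṁ c_p) = 30.72 + 158.8/(7.233·2.849) = 38.4262 °C.

38.43 °C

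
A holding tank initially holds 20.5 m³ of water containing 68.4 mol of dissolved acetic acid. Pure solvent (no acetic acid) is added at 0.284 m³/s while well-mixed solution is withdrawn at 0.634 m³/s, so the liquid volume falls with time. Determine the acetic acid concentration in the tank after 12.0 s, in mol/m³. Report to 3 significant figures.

2.77 mol/m³

Total volume: dV/dt = Q_in − Q_out = -0.35000 m³/s, so V(t) = 20.5 − 0.35000 t and V(12.0) = 16.300 m³.
Species balance (pure solvent in): dm/dt = −Q_out · m/V(t).
Separate: dm/m = −Q_out dt/V(t) ⇒ ln(m/m₀) = −(Q_out/(Q_in−Q_out)) ln(V/V₀).
m = m₀ (V₀/V)^(Q_out/(Q_in−Q_out)) = 68.4 × (20.5/16.300)^(-1.8114) = 45.154 mol.
C = m/V = 45.154/16.300 = 2.7702 mol/m³.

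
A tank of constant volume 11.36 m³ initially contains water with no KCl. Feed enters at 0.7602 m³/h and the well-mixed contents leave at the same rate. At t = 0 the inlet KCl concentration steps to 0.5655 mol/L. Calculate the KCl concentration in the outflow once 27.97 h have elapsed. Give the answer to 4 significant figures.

0.4785 mol/L

Mass balance on the solute (V constant): V dC/dt = Q(C_in − C).
Rewrite as dC/dt + C/τ = C_in/τ, τ = V/Q = 14.9434 h.
Integrating: C(t) = C_in + (C₀ − C_in) e^(−t/τ).
C(27.97) = 0.5655 + (0 − 0.5655)·e^(−27.97/14.9434) = 0.5655 + (-0.565500)·0.153858 = 0.478493 mol/L.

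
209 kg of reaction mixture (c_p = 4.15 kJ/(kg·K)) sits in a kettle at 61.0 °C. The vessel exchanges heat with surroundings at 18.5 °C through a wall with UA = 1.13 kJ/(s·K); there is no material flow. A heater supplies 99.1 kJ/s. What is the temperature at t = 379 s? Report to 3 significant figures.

Unsteady energy balance on the tank contents: M c_p dT/dt = −UA(T − T_amb) + Q̇.
dT/dt = (T_ss − T)/τ with T_ss = T_amb + Q̇/UA = 18.5 + 99.1/1.13 = 106.20 °C, τ = M c_p/UA = 209·4.15/1.13 = 767.57 s.
Integrating: T(t) = T_ss + (T₀ − T_ss) e^(−t/τ).
T(379) = 106.20 + (-45.199)·0.61032 = 78.613 °C.

78.6 °C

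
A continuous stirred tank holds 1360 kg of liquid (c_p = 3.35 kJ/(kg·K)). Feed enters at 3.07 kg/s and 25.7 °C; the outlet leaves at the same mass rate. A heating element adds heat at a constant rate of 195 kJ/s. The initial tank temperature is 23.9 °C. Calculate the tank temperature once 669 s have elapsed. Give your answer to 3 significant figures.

40.1 °C

Heat balance on the well-mixed liquid: M c_p dT/dt = ṁ c_p (T_in − T) + 195.
τ = M/ṁ = 443.00 s; T_ss = T_in + Q̇/(ṁ c_p) = 25.7 + 195/(3.07·3.35) = 44.661 °C.
Integrating: T(t) = T_ss + (T₀ − T_ss) e^(−t/τ).
T(669) = 44.661 + (-20.761)·e^(−669/443.00) = 44.661 + (-20.761)·0.22087 = 40.075 °C.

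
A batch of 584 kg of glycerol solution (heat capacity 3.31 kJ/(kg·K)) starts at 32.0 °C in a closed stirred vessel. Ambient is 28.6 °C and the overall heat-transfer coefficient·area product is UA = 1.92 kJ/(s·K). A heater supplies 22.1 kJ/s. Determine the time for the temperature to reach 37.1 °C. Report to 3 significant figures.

M c_p dT/dt = −UA(T − T_amb) + Q̇.
τ = M c_p/UA = 1006.8 s; T_ss = T_amb + Q̇/UA = 28.6 + 22.1/1.92 = 40.110 °C.
T(t) = T_ss + (T₀ − T_ss)e^(−t/τ); set T = 37.1:
t = −τ ln[(T − T_ss)/(T₀ − T_ss)] = −1006.8 · ln(0.37118) = 997.80 s.

998 s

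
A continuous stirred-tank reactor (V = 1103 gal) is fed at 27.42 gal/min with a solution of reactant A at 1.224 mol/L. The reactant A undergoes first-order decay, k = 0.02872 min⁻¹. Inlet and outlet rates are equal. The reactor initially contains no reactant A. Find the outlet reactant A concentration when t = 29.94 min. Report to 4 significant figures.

0.4537 mol/L

Species balance: V dC/dt = Q C_in − Q C − k V C.
This is linear with rate a = Q/V + k = 0.0535795 min⁻¹.
C_ss = Q C_in/(Q + kV) = 0.567904 mol/L; C(t) = C_ss + (C₀ − C_ss) e^(−a t).
C(29.94) = 0.567904 + (-0.567904)·e^(−0.0535795·29.94) = 0.567904 + (-0.567904)·0.201056 = 0.453723 mol/L.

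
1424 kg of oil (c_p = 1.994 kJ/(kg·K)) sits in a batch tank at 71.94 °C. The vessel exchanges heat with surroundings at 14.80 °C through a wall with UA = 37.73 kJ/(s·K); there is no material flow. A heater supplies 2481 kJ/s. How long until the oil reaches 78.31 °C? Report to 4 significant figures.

101.2 s

Lumped-capacitance energy balance: M c_p dT/dt = UA(T_amb − T) + Q̇.
τ = M c_p/UA = 75.2572 s; T_ss = T_amb + Q̇/UA = 14.80 + 2481/37.73 = 80.5567 °C.
T(t) = T_ss + (T₀ − T_ss)e^(−t/τ); set T = 78.31:
t = −τ ln[(T − T_ss)/(T₀ − T_ss)] = −75.2572 · ln(0.260737) = 101.164 s.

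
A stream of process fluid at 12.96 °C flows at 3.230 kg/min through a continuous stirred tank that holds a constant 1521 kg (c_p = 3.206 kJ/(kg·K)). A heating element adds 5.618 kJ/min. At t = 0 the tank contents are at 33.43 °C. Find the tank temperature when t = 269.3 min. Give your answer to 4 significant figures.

Energy balance: M c_p dT/dt = ṁ c_p (T_in − T) + 5.618.
Rearrange: dT/dt = (T_ss − T)/τ with τ = M/ṁ = 470.898 min and T_ss = T_in + Q̇/(ṁ c_p) = 13.5025 °C.
Solution: T(t) = T_ss + (T₀ − T_ss) e^(−t/τ).
T(269.3) = 13.5025 + (19.9275)·e^(−269.3/470.898) = 13.5025 + (19.9275)·0.564460 = 24.7508 °C.

24.75 °C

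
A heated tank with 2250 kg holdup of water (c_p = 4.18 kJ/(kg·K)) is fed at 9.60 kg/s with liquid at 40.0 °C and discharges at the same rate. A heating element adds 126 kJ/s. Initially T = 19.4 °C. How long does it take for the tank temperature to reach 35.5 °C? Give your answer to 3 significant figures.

266 s

Heat balance on the well-mixed liquid: M c_p dT/dt = ṁ c_p (T_in − T) + 126.
τ = M/ṁ = 234.38 s; T_ss = T_in + Q̇/(ṁ c_p) = 43.140 °C.
T(t) = T_ss + (T₀ − T_ss) e^(−t/τ). Set T = 35.5:
e^(−t/τ) = (35.5 − 43.140)/(19.4 − 43.140) = 0.32182
t = −234.38 · ln(0.32182) = 265.73 s.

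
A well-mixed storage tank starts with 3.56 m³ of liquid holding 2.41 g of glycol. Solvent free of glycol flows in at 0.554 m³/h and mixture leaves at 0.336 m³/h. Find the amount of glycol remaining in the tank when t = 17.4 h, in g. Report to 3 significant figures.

Total volume: dV/dt = Q_in − Q_out = 0.21800 m³/h, so V(t) = 3.56 + 0.21800 t and V(17.4) = 7.3532 m³.
No glycol enters, so dm/dt = −Q_out · (m/V).
dm/m = −Q_out dt/(V₀ + 0.21800 t); integrating gives ln(m/m₀) = −(Q_out/(Q_in−Q_out)) ln(V/V₀).
m = m₀ (V₀/V)^(Q_out/(Q_in−Q_out)) = 2.41 × (3.56/7.3532)^(1.5413) = 0.78790 g.

0.788 g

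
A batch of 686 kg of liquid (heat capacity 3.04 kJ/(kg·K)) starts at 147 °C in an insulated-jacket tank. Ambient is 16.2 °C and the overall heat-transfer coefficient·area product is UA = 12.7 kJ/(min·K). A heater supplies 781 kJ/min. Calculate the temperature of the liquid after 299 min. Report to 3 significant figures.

Unsteady energy balance on the tank contents: M c_p dT/dt = −UA(T − T_amb) + Q̇.
dT/dt = (T_ss − T)/τ with T_ss = T_amb + Q̇/UA = 16.2 + 781/12.7 = 77.696 °C, τ = M c_p/UA = 686·3.04/12.7 = 164.21 min.
Integrating: T(t) = T_ss + (T₀ − T_ss) e^(−t/τ).
T(299) = 77.696 + (69.304)·0.16189 = 88.915 °C.

88.9 °C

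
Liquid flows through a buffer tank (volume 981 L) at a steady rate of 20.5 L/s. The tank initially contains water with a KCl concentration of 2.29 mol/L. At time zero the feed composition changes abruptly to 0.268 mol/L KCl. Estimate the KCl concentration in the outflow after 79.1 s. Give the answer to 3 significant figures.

Species balance on the tank: V dC/dt = Q(C_in − C).
Rewrite as dC/dt + C/τ = C_in/τ, τ = V/Q = 47.854 s.
Integrating: C(t) = C_in + (C₀ − C_in) e^(−t/τ).
C(79.1) = 0.268 + (2.29 − 0.268)·e^(−79.1/47.854) = 0.268 + (2.0220)·0.19148 = 0.65518 mol/L.

0.655 mol/L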